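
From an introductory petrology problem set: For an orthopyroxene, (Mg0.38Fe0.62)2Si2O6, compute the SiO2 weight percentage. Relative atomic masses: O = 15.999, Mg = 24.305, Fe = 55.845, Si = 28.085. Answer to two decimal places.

50.09 wt%

Formula mass = 239.884 g/mol.
2 Si → 2.0000 mol SiO2 per formula unit; M(SiO2) = 60.083, so SiO2 mass = 120.166 g.
120.166/239.884 × 100 = 50.09 wt%.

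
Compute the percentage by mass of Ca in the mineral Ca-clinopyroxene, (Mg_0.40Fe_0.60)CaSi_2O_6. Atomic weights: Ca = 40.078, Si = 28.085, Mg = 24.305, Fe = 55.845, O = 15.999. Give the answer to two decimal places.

M((Mg_0.40Fe_0.60)CaSi_2O_6) = 235.471 g/mol.
Ca contributes 1 × 40.078 = 40.078 g per mole.
40.078/235.471 = 0.1702 → 17.02%.

17.02 mass %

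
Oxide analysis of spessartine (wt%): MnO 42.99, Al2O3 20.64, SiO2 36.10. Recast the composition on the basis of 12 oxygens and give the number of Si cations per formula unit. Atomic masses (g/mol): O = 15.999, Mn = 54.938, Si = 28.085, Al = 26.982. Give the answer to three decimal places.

42.99 wt% MnO ÷ 70.937 g/mol = 0.60603 mol, giving 0.60603 Mn and 0.60603 O.
20.64 wt% Al2O3 ÷ 101.961 g/mol = 0.20243 mol, giving 0.40486 Al and 0.60729 O.
36.10 wt% SiO2 ÷ 60.083 g/mol = 0.60084 mol, giving 0.60084 Si and 1.20168 O.
Oxygen sums to 2.41500; scaling by 12/2.41500 = 4.96894 puts the formula on 12 O.
Si: 0.60084 × 4.96894 = 2.986 atoms per formula unit.

2.986 Si apfu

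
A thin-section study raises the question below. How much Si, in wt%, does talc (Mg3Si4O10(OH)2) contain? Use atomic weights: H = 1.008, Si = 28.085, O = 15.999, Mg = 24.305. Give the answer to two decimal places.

29.62 wt%

M(Mg3Si4O10(OH)2) = 379.259 g/mol.
Si contributes 4 × 28.085 = 112.340 g per mole.
112.340/379.259 = 0.2962 → 29.62%.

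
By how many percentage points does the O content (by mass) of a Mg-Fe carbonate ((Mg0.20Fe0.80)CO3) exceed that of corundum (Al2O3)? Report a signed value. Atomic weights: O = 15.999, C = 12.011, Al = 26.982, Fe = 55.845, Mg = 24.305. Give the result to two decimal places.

-3.26 percentage points

O in (Mg0.20Fe0.80)CO3: molar mass 109.545 g/mol; 3×15.999 = 47.997 g → 43.81 wt%.
O in Al2O3: molar mass 101.961 g/mol; 3×15.999 = 47.997 g → 47.07 wt%.
Difference = 43.81 − 47.07 = -3.26 percentage points.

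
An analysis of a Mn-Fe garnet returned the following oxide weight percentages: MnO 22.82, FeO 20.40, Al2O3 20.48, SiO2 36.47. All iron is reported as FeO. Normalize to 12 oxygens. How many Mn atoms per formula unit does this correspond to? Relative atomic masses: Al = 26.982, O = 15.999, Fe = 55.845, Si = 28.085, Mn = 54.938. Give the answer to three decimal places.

1.594 Mn apfu

MnO (M=70.937): mol = 0.32169; Mn = 0.32169, O = 0.32169.
FeO (M=71.844): mol = 0.28395; Fe = 0.28395, O = 0.28395.
Al2O3 (M=101.961): mol = 0.20086; Al = 0.40172, O = 0.60258.
SiO2 (M=60.083): mol = 0.60699; Si = 0.60699, O = 1.21398.
ΣO = 2.42220; factor = 12/ΣO = 4.95417.
Mn apfu = 0.32169 × 4.95417 = 1.594.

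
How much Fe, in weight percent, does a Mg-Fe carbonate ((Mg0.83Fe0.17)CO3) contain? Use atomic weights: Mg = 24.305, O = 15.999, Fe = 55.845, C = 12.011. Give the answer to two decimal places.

10.59 weight percent

M((Mg0.83Fe0.17)CO3) = 89.675 g/mol.
Fe contributes 0.17 × 55.845 = 9.494 g per mole.
9.494/89.675 = 0.1059 → 10.59%.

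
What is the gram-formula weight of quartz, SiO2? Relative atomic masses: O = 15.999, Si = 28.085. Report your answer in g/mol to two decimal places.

The formula mass is the sum 1*28.085 + 2*15.999.

60.08 g/mol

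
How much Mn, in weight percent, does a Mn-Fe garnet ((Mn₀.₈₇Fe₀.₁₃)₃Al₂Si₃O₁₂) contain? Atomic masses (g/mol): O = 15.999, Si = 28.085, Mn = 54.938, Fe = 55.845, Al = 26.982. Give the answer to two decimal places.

28.95 weight percent

Molar mass of (Mn₀.₈₇Fe₀.₁₃)₃Al₂Si₃O₁₂: 2.61·54.938 + 0.39·55.845 + 2·26.982 + 3·28.085 + 12·15.999 = 495.375 g/mol.
Mass of Mn per formula unit: 2.61 × 54.938 = 143.388 g.
Weight fraction Mn = 143.388 / 495.375 = 0.2895.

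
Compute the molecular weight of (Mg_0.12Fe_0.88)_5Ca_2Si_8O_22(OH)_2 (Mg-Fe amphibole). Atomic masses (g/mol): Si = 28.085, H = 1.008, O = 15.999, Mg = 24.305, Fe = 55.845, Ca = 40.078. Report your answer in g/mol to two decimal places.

951.13 g/mol

The formula mass is the sum 0.60*24.305 + 4.40*55.845 + 2*40.078 + 8*28.085 + 24*15.999 + 2*1.008.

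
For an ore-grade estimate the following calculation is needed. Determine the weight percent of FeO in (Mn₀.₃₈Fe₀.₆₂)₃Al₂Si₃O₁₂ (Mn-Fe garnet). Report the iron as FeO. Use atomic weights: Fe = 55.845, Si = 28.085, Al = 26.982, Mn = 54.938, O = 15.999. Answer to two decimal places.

26.90 wt%

Molar mass of (Mn₀.₃₈Fe₀.₆₂)₃Al₂Si₃O₁₂ = 1.14*54.938 + 1.86*55.845 + 2*26.982 + 3*28.085 + 12*15.999 = 496.708 g/mol.
Each formula unit contains 1.86 Fe, equivalent to 1.86/1 = 1.8600 mol FeO.
M(FeO) = 1×55.845 + 1×15.999 = 71.844 g/mol.
Mass of FeO per formula unit = 1.8600 × 71.844 = 133.630 g.
FeO wt% = 133.630 / 496.708 × 100 = 26.90%.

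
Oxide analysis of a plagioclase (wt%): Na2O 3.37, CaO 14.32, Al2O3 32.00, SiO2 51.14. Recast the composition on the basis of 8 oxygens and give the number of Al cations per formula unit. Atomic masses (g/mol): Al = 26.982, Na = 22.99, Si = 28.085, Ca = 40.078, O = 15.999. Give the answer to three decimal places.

Na2O: 3.37/61.979 = 0.05437 mol → 0.10874 mol Na, 0.05437 mol O.
CaO: 14.32/56.077 = 0.25536 mol → 0.25536 mol Ca, 0.25536 mol O.
Al2O3: 32.00/101.961 = 0.31385 mol → 0.62770 mol Al, 0.94155 mol O.
SiO2: 51.14/60.083 = 0.85116 mol → 0.85116 mol Si, 1.70232 mol O.
Total oxygen = 2.95360 mol. Normalization factor = 8/2.95360 = 2.70856.
Al per 8 O = 0.62770 × 2.70856 = 1.700.

1.700 Al apfu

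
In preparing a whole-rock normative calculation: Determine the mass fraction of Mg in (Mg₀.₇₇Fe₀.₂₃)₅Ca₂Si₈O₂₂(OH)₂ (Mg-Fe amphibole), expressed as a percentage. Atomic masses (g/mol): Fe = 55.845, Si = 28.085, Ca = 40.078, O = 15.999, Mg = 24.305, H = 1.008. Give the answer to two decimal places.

M((Mg₀.₇₇Fe₀.₂₃)₅Ca₂Si₈O₂₂(OH)₂) = 848.624 g/mol.
Mg contributes 3.85 × 24.305 = 93.574 g per mole.
93.574/848.624 = 0.1103 → 11.03%.

11.03 mass %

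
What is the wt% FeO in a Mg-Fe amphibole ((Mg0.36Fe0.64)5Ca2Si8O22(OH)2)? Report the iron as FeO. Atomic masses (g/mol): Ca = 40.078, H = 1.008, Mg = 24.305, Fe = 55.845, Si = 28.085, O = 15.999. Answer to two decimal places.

M((Mg0.36Fe0.64)5Ca2Si8O22(OH)2) = 913.281 g/mol; M(FeO) = 71.844 g/mol.
Moles FeO per formula unit = 3.20 Fe ÷ 1 = 3.2000.
FeO fraction = (3.2000 × 71.844) / 913.281 = 229.901/913.281 = 0.2517.

25.17 wt%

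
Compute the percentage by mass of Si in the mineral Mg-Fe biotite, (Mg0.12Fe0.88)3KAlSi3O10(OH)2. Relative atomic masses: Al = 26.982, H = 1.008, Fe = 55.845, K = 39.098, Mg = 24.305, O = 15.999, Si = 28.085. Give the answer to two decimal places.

Formula mass = 0.36×24.305 + 2.64×55.845 + 1×39.098 + 1×26.982 + 3×28.085 + 12×15.999 + 2×1.008 = 500.520 g/mol, of which 84.255 g is Si.
So Si makes up 84.255/500.520 = 0.1683 of the mass, i.e. 16.83%.

16.83 mass %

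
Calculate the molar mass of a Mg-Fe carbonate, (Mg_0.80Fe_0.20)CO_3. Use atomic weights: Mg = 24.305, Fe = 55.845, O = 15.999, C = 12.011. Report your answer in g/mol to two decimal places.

Mg: 0.80 × 24.305 = 19.4440
Fe: 0.20 × 55.845 = 11.1690
C: 1 × 12.011 = 12.0110
O: 3 × 15.999 = 47.9970
Summing the contributions gives the formula mass.

90.62 g/mol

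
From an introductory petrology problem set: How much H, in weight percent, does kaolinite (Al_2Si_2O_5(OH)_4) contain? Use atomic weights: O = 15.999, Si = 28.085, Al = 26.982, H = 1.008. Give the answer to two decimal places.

1.56 weight percent

M(Al_2Si_2O_5(OH)_4) = 258.157 g/mol.
H contributes 4 × 1.008 = 4.032 g per mole.
4.032/258.157 = 0.0156 → 1.56%.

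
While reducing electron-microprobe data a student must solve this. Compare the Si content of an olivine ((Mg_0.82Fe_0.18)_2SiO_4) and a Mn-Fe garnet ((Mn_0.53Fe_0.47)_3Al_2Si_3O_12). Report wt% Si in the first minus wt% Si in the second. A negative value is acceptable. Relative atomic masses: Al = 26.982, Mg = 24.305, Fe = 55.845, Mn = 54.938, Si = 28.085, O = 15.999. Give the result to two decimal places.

M((Mg_0.82Fe_0.18)_2SiO_4) = 152.045 g/mol, so wt% Si = 28.085/152.045 × 100 = 18.47%.
M((Mn_0.53Fe_0.47)_3Al_2Si_3O_12) = 496.300 g/mol, so wt% Si = 84.255/496.300 × 100 = 16.98%.
18.47 − 16.98 = 1.49 pp.

1.49 percentage points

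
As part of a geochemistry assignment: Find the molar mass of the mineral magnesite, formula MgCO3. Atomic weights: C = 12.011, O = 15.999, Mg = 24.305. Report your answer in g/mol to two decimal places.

The formula mass is the sum 1×24.305 + 1×12.011 + 3×15.999.

84.31 g/mol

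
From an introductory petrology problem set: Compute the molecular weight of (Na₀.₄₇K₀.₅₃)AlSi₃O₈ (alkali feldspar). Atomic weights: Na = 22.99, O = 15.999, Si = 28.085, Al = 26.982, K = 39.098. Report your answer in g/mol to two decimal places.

270.76 g/mol

The formula mass is the sum 0.47(22.99) + 0.53(39.098) + 1(26.982) + 3(28.085) + 8(15.999).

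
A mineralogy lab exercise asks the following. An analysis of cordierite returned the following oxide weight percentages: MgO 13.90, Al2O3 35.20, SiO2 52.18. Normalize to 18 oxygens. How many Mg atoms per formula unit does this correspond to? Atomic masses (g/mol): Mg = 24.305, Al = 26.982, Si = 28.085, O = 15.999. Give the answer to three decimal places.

1.991 Mg apfu

MgO: 13.90/40.304 = 0.34488 mol → 0.34488 mol Mg, 0.34488 mol O.
Al2O3: 35.20/101.961 = 0.34523 mol → 0.69046 mol Al, 1.03569 mol O.
SiO2: 52.18/60.083 = 0.86847 mol → 0.86847 mol Si, 1.73694 mol O.
Total oxygen = 3.11751 mol. Normalization factor = 18/3.11751 = 5.77384.
Mg per 18 O = 0.34488 × 5.77384 = 1.991.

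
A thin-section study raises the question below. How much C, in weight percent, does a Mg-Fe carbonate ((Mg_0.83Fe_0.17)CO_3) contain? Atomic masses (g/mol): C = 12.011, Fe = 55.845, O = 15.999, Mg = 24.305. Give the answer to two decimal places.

13.39 weight percent

Formula mass = 0.83·24.305 + 0.17·55.845 + 1·12.011 + 3·15.999 = 89.675 g/mol, of which 12.011 g is C.
So C makes up 12.011/89.675 = 0.1339 of the mass, i.e. 13.39%.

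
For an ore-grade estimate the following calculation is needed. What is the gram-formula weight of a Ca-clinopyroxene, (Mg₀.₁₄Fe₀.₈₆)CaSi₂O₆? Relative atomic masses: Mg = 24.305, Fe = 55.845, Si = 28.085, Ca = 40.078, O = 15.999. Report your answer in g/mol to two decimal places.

243.67 g/mol

M = 0.14×24.305 + 0.86×55.845 + 1×40.078 + 2×28.085 + 6×15.999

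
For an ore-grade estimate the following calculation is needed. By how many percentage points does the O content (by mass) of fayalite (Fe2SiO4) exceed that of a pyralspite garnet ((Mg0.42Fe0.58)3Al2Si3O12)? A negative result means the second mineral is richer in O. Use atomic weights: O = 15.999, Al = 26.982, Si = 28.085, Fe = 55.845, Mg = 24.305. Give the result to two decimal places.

-10.51 percentage points

M(Fe2SiO4) = 203.771 g/mol, so wt% O = 63.996/203.771 × 100 = 31.41%.
M((Mg0.42Fe0.58)3Al2Si3O12) = 458.002 g/mol, so wt% O = 191.988/458.002 × 100 = 41.92%.
31.41 − 41.92 = -10.51 pp.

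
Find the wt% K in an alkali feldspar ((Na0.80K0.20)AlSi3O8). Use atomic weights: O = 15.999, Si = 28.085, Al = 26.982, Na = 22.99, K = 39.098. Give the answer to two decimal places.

2.95 weight percent

M((Na0.80K0.20)AlSi3O8) = 265.441 g/mol.
K contributes 0.20 × 39.098 = 7.820 g per mole.
7.820/265.441 = 0.0295 → 2.95%.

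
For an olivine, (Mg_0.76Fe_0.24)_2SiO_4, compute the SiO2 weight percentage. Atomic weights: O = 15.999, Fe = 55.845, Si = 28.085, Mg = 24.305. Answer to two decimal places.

Formula mass = 155.830 g/mol.
1 Si → 1.0000 mol SiO2 per formula unit; M(SiO2) = 60.083, so SiO2 mass = 60.083 g.
60.083/155.830 × 100 = 38.56 wt%.

38.56 wt%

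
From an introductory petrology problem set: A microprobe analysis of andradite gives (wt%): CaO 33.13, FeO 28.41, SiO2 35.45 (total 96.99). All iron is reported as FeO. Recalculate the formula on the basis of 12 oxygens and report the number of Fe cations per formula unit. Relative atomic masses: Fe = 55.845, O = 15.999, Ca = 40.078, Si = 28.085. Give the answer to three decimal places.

2.191 Fe apfu

CaO (M=56.077): mol = 0.59079; Ca = 0.59079, O = 0.59079.
FeO (M=71.844): mol = 0.39544; Fe = 0.39544, O = 0.39544.
SiO2 (M=60.083): mol = 0.59002; Si = 0.59002, O = 1.18004.
ΣO = 2.16627; factor = 12/ΣO = 5.53948.
Fe apfu = 0.39544 × 5.53948 = 2.191.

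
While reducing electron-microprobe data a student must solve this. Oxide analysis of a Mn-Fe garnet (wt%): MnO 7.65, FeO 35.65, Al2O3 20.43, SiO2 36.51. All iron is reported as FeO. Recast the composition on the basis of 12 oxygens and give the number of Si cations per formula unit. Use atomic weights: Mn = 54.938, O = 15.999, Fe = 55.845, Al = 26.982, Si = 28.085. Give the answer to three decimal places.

3.013 Si apfu

7.65 wt% MnO ÷ 70.937 g/mol = 0.10784 mol, giving 0.10784 Mn and 0.10784 O.
35.65 wt% FeO ÷ 71.844 g/mol = 0.49621 mol, giving 0.49621 Fe and 0.49621 O.
20.43 wt% Al2O3 ÷ 101.961 g/mol = 0.20037 mol, giving 0.40074 Al and 0.60111 O.
36.51 wt% SiO2 ÷ 60.083 g/mol = 0.60766 mol, giving 0.60766 Si and 1.21532 O.
Oxygen sums to 2.42048; scaling by 12/2.42048 = 4.95769 puts the formula on 12 O.
Si: 0.60766 × 4.95769 = 3.013 atoms per formula unit.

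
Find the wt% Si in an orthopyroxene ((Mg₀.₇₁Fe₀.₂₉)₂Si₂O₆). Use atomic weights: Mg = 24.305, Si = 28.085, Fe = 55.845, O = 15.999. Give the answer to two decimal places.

25.64 mass %

Molar mass of (Mg₀.₇₁Fe₀.₂₉)₂Si₂O₆: 1.42·24.305 + 0.58·55.845 + 2·28.085 + 6·15.999 = 219.067 g/mol.
Mass of Si per formula unit: 2 × 28.085 = 56.170 g.
Weight fraction Si = 56.170 / 219.067 = 0.2564.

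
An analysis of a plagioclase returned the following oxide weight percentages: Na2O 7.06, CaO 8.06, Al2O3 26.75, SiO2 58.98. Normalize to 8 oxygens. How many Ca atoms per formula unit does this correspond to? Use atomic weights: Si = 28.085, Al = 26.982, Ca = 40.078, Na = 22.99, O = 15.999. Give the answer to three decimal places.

7.06 wt% Na2O ÷ 61.979 g/mol = 0.11391 mol, giving 0.22782 Na and 0.11391 O.
8.06 wt% CaO ÷ 56.077 g/mol = 0.14373 mol, giving 0.14373 Ca and 0.14373 O.
26.75 wt% Al2O3 ÷ 101.961 g/mol = 0.26236 mol, giving 0.52472 Al and 0.78708 O.
58.98 wt% SiO2 ÷ 60.083 g/mol = 0.98164 mol, giving 0.98164 Si and 1.96328 O.
Oxygen sums to 3.00800; scaling by 8/3.00800 = 2.65957 puts the formula on 8 O.
Ca: 0.14373 × 2.65957 = 0.382 atoms per formula unit.

0.382 Ca apfu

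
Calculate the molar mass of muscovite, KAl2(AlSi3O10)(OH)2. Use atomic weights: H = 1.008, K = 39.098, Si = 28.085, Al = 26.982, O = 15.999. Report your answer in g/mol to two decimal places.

398.30 g/mol

M = 1(39.098) + 3(26.982) + 3(28.085) + 12(15.999) + 2(1.008)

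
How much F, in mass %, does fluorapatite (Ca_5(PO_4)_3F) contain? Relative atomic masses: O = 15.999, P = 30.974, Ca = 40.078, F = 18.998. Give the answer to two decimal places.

M(Ca_5(PO_4)_3F) = 504.298 g/mol.
F contributes 1 × 18.998 = 18.998 g per mole.
18.998/504.298 = 0.0377 → 3.77%.

3.77 mass %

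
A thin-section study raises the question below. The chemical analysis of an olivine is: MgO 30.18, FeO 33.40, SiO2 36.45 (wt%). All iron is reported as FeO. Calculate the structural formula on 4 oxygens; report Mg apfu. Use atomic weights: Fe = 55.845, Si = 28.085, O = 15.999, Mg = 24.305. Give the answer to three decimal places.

1.234 Mg apfu

30.18 wt% MgO ÷ 40.304 g/mol = 0.74881 mol, giving 0.74881 Mg and 0.74881 O.
33.40 wt% FeO ÷ 71.844 g/mol = 0.46490 mol, giving 0.46490 Fe and 0.46490 O.
36.45 wt% SiO2 ÷ 60.083 g/mol = 0.60666 mol, giving 0.60666 Si and 1.21332 O.
Oxygen sums to 2.42703; scaling by 4/2.42703 = 1.64810 puts the formula on 4 O.
Mg: 0.74881 × 1.64810 = 1.234 atoms per formula unit.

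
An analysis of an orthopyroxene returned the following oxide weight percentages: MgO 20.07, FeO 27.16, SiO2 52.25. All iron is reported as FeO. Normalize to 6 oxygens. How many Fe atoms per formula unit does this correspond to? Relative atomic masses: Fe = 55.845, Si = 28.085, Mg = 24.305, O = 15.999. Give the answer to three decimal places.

20.07 wt% MgO ÷ 40.304 g/mol = 0.49797 mol, giving 0.49797 Mg and 0.49797 O.
27.16 wt% FeO ÷ 71.844 g/mol = 0.37804 mol, giving 0.37804 Fe and 0.37804 O.
52.25 wt% SiO2 ÷ 60.083 g/mol = 0.86963 mol, giving 0.86963 Si and 1.73926 O.
Oxygen sums to 2.61527; scaling by 6/2.61527 = 2.29422 puts the formula on 6 O.
Fe: 0.37804 × 2.29422 = 0.867 atoms per formula unit.

0.867 Fe apfu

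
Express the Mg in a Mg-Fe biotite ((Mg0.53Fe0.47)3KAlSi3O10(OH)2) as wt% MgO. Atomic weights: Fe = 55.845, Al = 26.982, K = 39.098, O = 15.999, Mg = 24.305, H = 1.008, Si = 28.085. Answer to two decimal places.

13.88 wt%

Formula mass = 461.725 g/mol.
1.59 Mg → 1.5900 mol MgO per formula unit; M(MgO) = 40.304, so MgO mass = 64.083 g.
64.083/461.725 × 100 = 13.88 wt%.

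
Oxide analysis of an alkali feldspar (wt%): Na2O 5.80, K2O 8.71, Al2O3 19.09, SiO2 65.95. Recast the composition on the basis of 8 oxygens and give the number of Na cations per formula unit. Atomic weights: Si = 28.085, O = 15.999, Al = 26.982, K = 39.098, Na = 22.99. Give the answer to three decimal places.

Na2O: 5.80/61.979 = 0.09358 mol → 0.18716 mol Na, 0.09358 mol O.
K2O: 8.71/94.195 = 0.09247 mol → 0.18494 mol K, 0.09247 mol O.
Al2O3: 19.09/101.961 = 0.18723 mol → 0.37446 mol Al, 0.56169 mol O.
SiO2: 65.95/60.083 = 1.09765 mol → 1.09765 mol Si, 2.19530 mol O.
Total oxygen = 2.94304 mol. Normalization factor = 8/2.94304 = 2.71828.
Na per 8 O = 0.18716 × 2.71828 = 0.509.

0.509 Na apfu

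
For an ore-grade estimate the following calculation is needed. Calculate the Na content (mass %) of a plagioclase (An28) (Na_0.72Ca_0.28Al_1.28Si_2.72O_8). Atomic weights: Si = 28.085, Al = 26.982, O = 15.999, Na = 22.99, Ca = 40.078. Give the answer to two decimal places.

6.21 mass %

M(Na_0.72Ca_0.28Al_1.28Si_2.72O_8) = 266.695 g/mol.
Na contributes 0.72 × 22.99 = 16.553 g per mole.
16.553/266.695 = 0.0621 → 6.21%.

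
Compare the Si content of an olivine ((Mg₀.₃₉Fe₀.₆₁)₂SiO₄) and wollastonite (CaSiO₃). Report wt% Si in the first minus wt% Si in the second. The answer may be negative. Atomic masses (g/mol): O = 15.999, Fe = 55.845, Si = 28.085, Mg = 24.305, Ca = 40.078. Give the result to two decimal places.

-8.50 percentage points

First mineral: 28.085 g Si in 179.170 g formula = 15.68 wt% Si.
Second mineral: 28.085 g Si in 116.160 g formula = 24.18 wt% Si.
15.68% − 24.18% gives a difference of -8.50 percentage points.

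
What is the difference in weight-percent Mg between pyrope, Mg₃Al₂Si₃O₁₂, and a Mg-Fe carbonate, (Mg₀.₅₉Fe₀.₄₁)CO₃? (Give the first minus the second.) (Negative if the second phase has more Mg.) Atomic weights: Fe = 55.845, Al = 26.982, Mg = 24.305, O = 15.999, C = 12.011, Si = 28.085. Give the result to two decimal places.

Mg in Mg₃Al₂Si₃O₁₂: molar mass 403.122 g/mol; 3×24.305 = 72.915 g → 18.09 wt%.
Mg in (Mg₀.₅₉Fe₀.₄₁)CO₃: molar mass 97.244 g/mol; 0.59×24.305 = 14.340 g → 14.75 wt%.
Difference = 18.09 − 14.75 = 3.34 percentage points.

3.34 percentage points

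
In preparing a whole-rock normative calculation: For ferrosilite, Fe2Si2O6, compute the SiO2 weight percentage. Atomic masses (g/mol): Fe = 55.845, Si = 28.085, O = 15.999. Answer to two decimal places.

45.54 wt%

Formula mass = 263.854 g/mol.
2 Si → 2.0000 mol SiO2 per formula unit; M(SiO2) = 60.083, so SiO2 mass = 120.166 g.
120.166/263.854 × 100 = 45.54 wt%.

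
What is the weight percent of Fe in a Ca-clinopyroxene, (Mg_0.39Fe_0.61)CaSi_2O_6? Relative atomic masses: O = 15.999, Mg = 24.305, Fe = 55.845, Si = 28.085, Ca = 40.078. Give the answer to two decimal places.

Formula mass = 0.39×24.305 + 0.61×55.845 + 1×40.078 + 2×28.085 + 6×15.999 = 235.786 g/mol, of which 34.065 g is Fe.
So Fe makes up 34.065/235.786 = 0.1445 of the mass, i.e. 14.45%.

14.45 weight percent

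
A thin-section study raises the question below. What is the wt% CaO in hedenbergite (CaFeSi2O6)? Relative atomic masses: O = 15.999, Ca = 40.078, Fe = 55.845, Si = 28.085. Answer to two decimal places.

22.60 wt%

Formula mass = 248.087 g/mol.
1 Ca → 1.0000 mol CaO per formula unit; M(CaO) = 56.077, so CaO mass = 56.077 g.
56.077/248.087 × 100 = 22.60 wt%.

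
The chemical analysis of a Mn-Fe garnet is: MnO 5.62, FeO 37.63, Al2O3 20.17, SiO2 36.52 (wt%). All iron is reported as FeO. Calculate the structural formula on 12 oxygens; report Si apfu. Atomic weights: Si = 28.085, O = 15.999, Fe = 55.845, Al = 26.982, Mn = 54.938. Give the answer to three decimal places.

3.024 Si apfu

MnO: 5.62/70.937 = 0.07923 mol → 0.07923 mol Mn, 0.07923 mol O.
FeO: 37.63/71.844 = 0.52377 mol → 0.52377 mol Fe, 0.52377 mol O.
Al2O3: 20.17/101.961 = 0.19782 mol → 0.39564 mol Al, 0.59346 mol O.
SiO2: 36.52/60.083 = 0.60783 mol → 0.60783 mol Si, 1.21566 mol O.
Total oxygen = 2.41212 mol. Normalization factor = 12/2.41212 = 4.97488.
Si per 12 O = 0.60783 × 4.97488 = 3.024.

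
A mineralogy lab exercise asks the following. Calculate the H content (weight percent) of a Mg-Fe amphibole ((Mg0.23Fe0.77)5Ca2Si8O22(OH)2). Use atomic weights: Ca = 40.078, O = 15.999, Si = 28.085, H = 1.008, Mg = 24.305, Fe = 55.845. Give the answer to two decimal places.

0.22 weight percent

M((Mg0.23Fe0.77)5Ca2Si8O22(OH)2) = 933.782 g/mol.
H contributes 2 × 1.008 = 2.016 g per mole.
2.016/933.782 = 0.0022 → 0.22%.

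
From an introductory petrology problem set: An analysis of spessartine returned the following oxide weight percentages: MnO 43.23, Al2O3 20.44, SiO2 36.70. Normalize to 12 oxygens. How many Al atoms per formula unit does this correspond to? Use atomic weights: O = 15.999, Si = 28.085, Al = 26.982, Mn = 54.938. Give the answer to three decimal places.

MnO (M=70.937): mol = 0.60941; Mn = 0.60941, O = 0.60941.
Al2O3 (M=101.961): mol = 0.20047; Al = 0.40094, O = 0.60141.
SiO2 (M=60.083): mol = 0.61082; Si = 0.61082, O = 1.22164.
ΣO = 2.43246; factor = 12/ΣO = 4.93328.
Al apfu = 0.40094 × 4.93328 = 1.978.

1.978 Al apfu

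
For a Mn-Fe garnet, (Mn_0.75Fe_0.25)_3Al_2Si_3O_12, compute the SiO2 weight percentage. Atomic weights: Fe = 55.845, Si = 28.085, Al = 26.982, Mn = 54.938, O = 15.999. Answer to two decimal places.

36.36 wt%

Molar mass of (Mn_0.75Fe_0.25)_3Al_2Si_3O_12 = 2.25·54.938 + 0.75·55.845 + 2·26.982 + 3·28.085 + 12·15.999 = 495.701 g/mol.
Each formula unit contains 3 Si, equivalent to 3/1 = 3.0000 mol SiO2.
M(SiO2) = 1×28.085 + 2×15.999 = 60.083 g/mol.
Mass of SiO2 per formula unit = 3.0000 × 60.083 = 180.249 g.
SiO2 wt% = 180.249 / 495.701 × 100 = 36.36%.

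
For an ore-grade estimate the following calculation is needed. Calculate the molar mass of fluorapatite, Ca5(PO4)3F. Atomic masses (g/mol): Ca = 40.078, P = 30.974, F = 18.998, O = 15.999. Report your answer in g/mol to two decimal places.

504.30 g/mol

Ca: 5 × 40.078 = 200.3900
P: 3 × 30.974 = 92.9220
O: 12 × 15.999 = 191.9880
F: 1 × 18.998 = 18.9980
Summing the contributions gives the formula mass.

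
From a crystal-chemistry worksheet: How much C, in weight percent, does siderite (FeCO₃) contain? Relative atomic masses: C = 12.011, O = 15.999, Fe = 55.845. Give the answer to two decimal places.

M(FeCO₃) = 115.853 g/mol.
C contributes 1 × 12.011 = 12.011 g per mole.
12.011/115.853 = 0.1037 → 10.37%.

10.37 weight percent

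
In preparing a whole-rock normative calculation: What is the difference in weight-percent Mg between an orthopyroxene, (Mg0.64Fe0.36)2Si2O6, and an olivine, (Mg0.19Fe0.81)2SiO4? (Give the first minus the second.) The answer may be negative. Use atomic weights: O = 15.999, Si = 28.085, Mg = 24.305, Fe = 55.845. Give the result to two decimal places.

First mineral: 31.110 g Mg in 223.483 g formula = 13.92 wt% Mg.
Second mineral: 9.236 g Mg in 191.786 g formula = 4.82 wt% Mg.
13.92% − 4.82% gives a difference of 9.10 percentage points.

9.10 percentage points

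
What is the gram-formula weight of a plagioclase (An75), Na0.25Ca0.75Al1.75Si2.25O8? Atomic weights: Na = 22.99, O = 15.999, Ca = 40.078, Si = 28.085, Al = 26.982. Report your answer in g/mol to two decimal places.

The formula mass is the sum 0.25·22.99 + 0.75·40.078 + 1.75·26.982 + 2.25·28.085 + 8·15.999.

274.21 g/mol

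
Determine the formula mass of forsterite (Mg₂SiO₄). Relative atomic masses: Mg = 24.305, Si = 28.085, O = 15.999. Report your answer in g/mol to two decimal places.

Mg: 2 × 24.305 = 48.6100
Si: 1 × 28.085 = 28.0850
O: 4 × 15.999 = 63.9960
Summing the contributions gives the formula mass.

140.69 g/mol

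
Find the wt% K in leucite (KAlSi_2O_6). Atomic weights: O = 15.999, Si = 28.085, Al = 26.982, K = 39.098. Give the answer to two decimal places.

17.91 weight percent

M(KAlSi_2O_6) = 218.244 g/mol.
K contributes 1 × 39.098 = 39.098 g per mole.
39.098/218.244 = 0.1791 → 17.91%.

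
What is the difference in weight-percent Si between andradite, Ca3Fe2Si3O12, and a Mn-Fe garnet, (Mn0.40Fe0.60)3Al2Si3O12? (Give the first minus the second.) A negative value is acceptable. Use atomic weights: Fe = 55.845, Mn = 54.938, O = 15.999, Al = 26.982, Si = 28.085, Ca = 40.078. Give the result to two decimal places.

Si in Ca3Fe2Si3O12: molar mass 508.167 g/mol; 3×28.085 = 84.255 g → 16.58 wt%.
Si in (Mn0.40Fe0.60)3Al2Si3O12: molar mass 496.654 g/mol; 3×28.085 = 84.255 g → 16.96 wt%.
Difference = 16.58 − 16.96 = -0.38 percentage points.

-0.38 percentage points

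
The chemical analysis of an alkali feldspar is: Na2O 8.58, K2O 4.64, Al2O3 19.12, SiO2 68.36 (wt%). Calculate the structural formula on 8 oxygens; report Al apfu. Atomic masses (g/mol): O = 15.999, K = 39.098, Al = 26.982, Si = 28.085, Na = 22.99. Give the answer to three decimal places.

Na2O: 8.58/61.979 = 0.13843 mol → 0.27686 mol Na, 0.13843 mol O.
K2O: 4.64/94.195 = 0.04926 mol → 0.09852 mol K, 0.04926 mol O.
Al2O3: 19.12/101.961 = 0.18752 mol → 0.37504 mol Al, 0.56256 mol O.
SiO2: 68.36/60.083 = 1.13776 mol → 1.13776 mol Si, 2.27552 mol O.
Total oxygen = 3.02577 mol. Normalization factor = 8/3.02577 = 2.64396.
Al per 8 O = 0.37504 × 2.64396 = 0.992.

0.992 Al apfu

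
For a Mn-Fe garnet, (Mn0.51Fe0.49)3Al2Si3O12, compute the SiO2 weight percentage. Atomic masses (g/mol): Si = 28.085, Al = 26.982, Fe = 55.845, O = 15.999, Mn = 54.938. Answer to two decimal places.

36.31 wt%

Molar mass of (Mn0.51Fe0.49)3Al2Si3O12 = 1.53·54.938 + 1.47·55.845 + 2·26.982 + 3·28.085 + 12·15.999 = 496.354 g/mol.
Each formula unit contains 3 Si, equivalent to 3/1 = 3.0000 mol SiO2.
M(SiO2) = 1×28.085 + 2×15.999 = 60.083 g/mol.
Mass of SiO2 per formula unit = 3.0000 × 60.083 = 180.249 g.
SiO2 wt% = 180.249 / 496.354 × 100 = 36.31%.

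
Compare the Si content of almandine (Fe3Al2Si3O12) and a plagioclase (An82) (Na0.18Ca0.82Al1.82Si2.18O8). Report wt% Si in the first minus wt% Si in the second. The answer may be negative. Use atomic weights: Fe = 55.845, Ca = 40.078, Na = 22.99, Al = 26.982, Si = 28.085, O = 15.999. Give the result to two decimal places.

First mineral: 84.255 g Si in 497.742 g formula = 16.93 wt% Si.
Second mineral: 61.225 g Si in 275.327 g formula = 22.24 wt% Si.
16.93% − 22.24% gives a difference of -5.31 percentage points.

-5.31 percentage points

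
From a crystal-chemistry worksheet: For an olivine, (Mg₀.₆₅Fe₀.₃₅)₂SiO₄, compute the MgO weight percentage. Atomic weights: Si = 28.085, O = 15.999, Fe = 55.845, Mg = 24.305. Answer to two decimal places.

Formula mass = 162.769 g/mol.
1.30 Mg → 1.3000 mol MgO per formula unit; M(MgO) = 40.304, so MgO mass = 52.395 g.
52.395/162.769 × 100 = 32.19 wt%.

32.19 wt%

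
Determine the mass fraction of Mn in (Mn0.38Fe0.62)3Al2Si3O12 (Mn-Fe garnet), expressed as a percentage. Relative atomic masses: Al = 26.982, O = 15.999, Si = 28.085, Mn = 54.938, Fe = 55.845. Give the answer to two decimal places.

M((Mn0.38Fe0.62)3Al2Si3O12) = 496.708 g/mol.
Mn contributes 1.14 × 54.938 = 62.629 g per mole.
62.629/496.708 = 0.1261 → 12.61%.

12.61 mass %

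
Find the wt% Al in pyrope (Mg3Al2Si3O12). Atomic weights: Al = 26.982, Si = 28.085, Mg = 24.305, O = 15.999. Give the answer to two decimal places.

Formula mass = 3·24.305 + 2·26.982 + 3·28.085 + 12·15.999 = 403.122 g/mol, of which 53.964 g is Al.
So Al makes up 53.964/403.122 = 0.1339 of the mass, i.e. 13.39%.

13.39 weight percent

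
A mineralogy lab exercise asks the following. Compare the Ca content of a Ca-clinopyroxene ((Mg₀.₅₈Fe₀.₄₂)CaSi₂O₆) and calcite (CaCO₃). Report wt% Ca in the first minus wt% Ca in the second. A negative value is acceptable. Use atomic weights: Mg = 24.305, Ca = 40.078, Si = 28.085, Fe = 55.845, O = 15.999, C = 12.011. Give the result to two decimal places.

M((Mg₀.₅₈Fe₀.₄₂)CaSi₂O₆) = 229.794 g/mol, so wt% Ca = 40.078/229.794 × 100 = 17.44%.
M(CaCO₃) = 100.086 g/mol, so wt% Ca = 40.078/100.086 × 100 = 40.04%.
17.44 − 40.04 = -22.60 pp.

-22.60 percentage points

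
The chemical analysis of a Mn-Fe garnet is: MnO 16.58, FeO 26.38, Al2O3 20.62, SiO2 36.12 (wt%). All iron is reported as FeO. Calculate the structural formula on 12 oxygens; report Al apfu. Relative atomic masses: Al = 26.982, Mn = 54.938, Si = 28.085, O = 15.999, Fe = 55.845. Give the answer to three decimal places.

MnO (M=70.937): mol = 0.23373; Mn = 0.23373, O = 0.23373.
FeO (M=71.844): mol = 0.36718; Fe = 0.36718, O = 0.36718.
Al2O3 (M=101.961): mol = 0.20223; Al = 0.40446, O = 0.60669.
SiO2 (M=60.083): mol = 0.60117; Si = 0.60117, O = 1.20234.
ΣO = 2.40994; factor = 12/ΣO = 4.97938.
Al apfu = 0.40446 × 4.97938 = 2.014.

2.014 Al apfu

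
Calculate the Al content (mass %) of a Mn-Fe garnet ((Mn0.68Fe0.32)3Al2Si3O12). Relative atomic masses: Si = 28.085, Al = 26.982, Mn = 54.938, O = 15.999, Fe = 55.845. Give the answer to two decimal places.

10.88 mass %

M((Mn0.68Fe0.32)3Al2Si3O12) = 495.892 g/mol.
Al contributes 2 × 26.982 = 53.964 g per mole.
53.964/495.892 = 0.1088 → 10.88%.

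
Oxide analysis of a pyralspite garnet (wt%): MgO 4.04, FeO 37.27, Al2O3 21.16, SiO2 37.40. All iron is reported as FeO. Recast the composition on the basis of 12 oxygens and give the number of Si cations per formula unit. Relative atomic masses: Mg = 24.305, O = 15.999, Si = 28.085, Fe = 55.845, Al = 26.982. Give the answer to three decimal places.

3.004 Si apfu

MgO (M=40.304): mol = 0.10024; Mg = 0.10024, O = 0.10024.
FeO (M=71.844): mol = 0.51876; Fe = 0.51876, O = 0.51876.
Al2O3 (M=101.961): mol = 0.20753; Al = 0.41506, O = 0.62259.
SiO2 (M=60.083): mol = 0.62247; Si = 0.62247, O = 1.24494.
ΣO = 2.48653; factor = 12/ΣO = 4.82600.
Si apfu = 0.62247 × 4.82600 = 3.004.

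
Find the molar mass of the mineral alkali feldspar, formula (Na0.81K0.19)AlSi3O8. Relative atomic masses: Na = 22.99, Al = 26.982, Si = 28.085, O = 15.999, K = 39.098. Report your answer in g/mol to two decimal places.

The formula mass is the sum 0.81·22.99 + 0.19·39.098 + 1·26.982 + 3·28.085 + 8·15.999.

265.28 g/mol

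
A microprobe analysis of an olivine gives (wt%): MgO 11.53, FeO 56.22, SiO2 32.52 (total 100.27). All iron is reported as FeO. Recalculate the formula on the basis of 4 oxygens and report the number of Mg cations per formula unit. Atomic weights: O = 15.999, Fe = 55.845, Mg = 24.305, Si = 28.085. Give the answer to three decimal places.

MgO (M=40.304): mol = 0.28608; Mg = 0.28608, O = 0.28608.
FeO (M=71.844): mol = 0.78253; Fe = 0.78253, O = 0.78253.
SiO2 (M=60.083): mol = 0.54125; Si = 0.54125, O = 1.08250.
ΣO = 2.15111; factor = 4/ΣO = 1.85951.
Mg apfu = 0.28608 × 1.85951 = 0.532.

0.532 Mg apfu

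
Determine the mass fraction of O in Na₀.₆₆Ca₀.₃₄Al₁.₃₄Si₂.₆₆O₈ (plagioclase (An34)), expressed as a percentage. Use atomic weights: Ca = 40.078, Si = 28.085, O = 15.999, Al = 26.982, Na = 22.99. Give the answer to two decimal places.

M(Na₀.₆₆Ca₀.₃₄Al₁.₃₄Si₂.₆₆O₈) = 267.654 g/mol.
O contributes 8 × 15.999 = 127.992 g per mole.
127.992/267.654 = 0.4782 → 47.82%.

47.82 weight percent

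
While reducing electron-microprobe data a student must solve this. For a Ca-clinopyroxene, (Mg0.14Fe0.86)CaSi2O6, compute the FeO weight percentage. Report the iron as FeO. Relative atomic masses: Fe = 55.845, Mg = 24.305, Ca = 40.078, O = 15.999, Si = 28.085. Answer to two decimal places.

25.36 wt%

Formula mass = 243.671 g/mol.
0.86 Fe → 0.8600 mol FeO per formula unit; M(FeO) = 71.844, so FeO mass = 61.786 g.
61.786/243.671 × 100 = 25.36 wt%.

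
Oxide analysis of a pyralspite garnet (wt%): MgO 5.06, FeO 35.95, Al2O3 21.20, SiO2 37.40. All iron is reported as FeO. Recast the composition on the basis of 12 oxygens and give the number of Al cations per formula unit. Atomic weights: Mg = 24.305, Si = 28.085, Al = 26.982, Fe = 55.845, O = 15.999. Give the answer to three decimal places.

2.000 Al apfu

5.06 wt% MgO ÷ 40.304 g/mol = 0.12555 mol, giving 0.12555 Mg and 0.12555 O.
35.95 wt% FeO ÷ 71.844 g/mol = 0.50039 mol, giving 0.50039 Fe and 0.50039 O.
21.20 wt% Al2O3 ÷ 101.961 g/mol = 0.20792 mol, giving 0.41584 Al and 0.62376 O.
37.40 wt% SiO2 ÷ 60.083 g/mol = 0.62247 mol, giving 0.62247 Si and 1.24494 O.
Oxygen sums to 2.49464; scaling by 12/2.49464 = 4.81031 puts the formula on 12 O.
Al: 0.41584 × 4.81031 = 2.000 atoms per formula unit.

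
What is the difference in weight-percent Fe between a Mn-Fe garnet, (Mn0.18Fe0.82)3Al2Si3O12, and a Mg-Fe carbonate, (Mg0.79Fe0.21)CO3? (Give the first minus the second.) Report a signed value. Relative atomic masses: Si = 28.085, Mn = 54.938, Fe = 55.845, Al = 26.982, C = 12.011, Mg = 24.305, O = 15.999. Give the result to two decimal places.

14.73 percentage points

First mineral: 137.379 g Fe in 497.252 g formula = 27.63 wt% Fe.
Second mineral: 11.727 g Fe in 90.936 g formula = 12.90 wt% Fe.
27.63% − 12.90% gives a difference of 14.73 percentage points.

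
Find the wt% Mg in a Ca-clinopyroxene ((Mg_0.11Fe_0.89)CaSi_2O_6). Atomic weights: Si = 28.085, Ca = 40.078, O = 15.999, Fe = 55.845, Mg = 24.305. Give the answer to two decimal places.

1.09 weight percent

M((Mg_0.11Fe_0.89)CaSi_2O_6) = 244.618 g/mol.
Mg contributes 0.11 × 24.305 = 2.674 g per mole.
2.674/244.618 = 0.0109 → 1.09%.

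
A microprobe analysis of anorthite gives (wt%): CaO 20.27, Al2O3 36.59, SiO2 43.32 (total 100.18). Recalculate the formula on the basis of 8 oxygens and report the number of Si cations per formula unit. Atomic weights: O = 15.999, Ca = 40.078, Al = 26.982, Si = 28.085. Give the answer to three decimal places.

20.27 wt% CaO ÷ 56.077 g/mol = 0.36147 mol, giving 0.36147 Ca and 0.36147 O.
36.59 wt% Al2O3 ÷ 101.961 g/mol = 0.35886 mol, giving 0.71772 Al and 1.07658 O.
43.32 wt% SiO2 ÷ 60.083 g/mol = 0.72100 mol, giving 0.72100 Si and 1.44200 O.
Oxygen sums to 2.88005; scaling by 8/2.88005 = 2.77773 puts the formula on 8 O.
Si: 0.72100 × 2.77773 = 2.003 atoms per formula unit.

2.003 Si apfu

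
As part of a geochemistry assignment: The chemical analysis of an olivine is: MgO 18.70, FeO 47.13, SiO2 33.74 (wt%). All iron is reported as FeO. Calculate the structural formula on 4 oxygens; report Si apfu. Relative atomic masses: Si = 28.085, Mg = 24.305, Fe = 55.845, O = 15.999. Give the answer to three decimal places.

18.70 wt% MgO ÷ 40.304 g/mol = 0.46397 mol, giving 0.46397 Mg and 0.46397 O.
47.13 wt% FeO ÷ 71.844 g/mol = 0.65600 mol, giving 0.65600 Fe and 0.65600 O.
33.74 wt% SiO2 ÷ 60.083 g/mol = 0.56156 mol, giving 0.56156 Si and 1.12312 O.
Oxygen sums to 2.24309; scaling by 4/2.24309 = 1.78325 puts the formula on 4 O.
Si: 0.56156 × 1.78325 = 1.001 atoms per formula unit.

1.001 Si apfu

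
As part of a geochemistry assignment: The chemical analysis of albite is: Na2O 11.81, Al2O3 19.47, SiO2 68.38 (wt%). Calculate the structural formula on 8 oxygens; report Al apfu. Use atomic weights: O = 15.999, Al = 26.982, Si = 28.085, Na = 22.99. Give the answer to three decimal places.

11.81 wt% Na2O ÷ 61.979 g/mol = 0.19055 mol, giving 0.38110 Na and 0.19055 O.
19.47 wt% Al2O3 ÷ 101.961 g/mol = 0.19096 mol, giving 0.38192 Al and 0.57288 O.
68.38 wt% SiO2 ÷ 60.083 g/mol = 1.13809 mol, giving 1.13809 Si and 2.27618 O.
Oxygen sums to 3.03961; scaling by 8/3.03961 = 2.63192 puts the formula on 8 O.
Al: 0.38192 × 2.63192 = 1.005 atoms per formula unit.

1.005 Al apfu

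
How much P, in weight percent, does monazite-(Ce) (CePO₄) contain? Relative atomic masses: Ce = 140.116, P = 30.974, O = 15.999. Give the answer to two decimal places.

13.18 weight percent

Molar mass of CePO₄: 1*140.116 + 1*30.974 + 4*15.999 = 235.086 g/mol.
Mass of P per formula unit: 1 × 30.974 = 30.974 g.
Weight fraction P = 30.974 / 235.086 = 0.1318.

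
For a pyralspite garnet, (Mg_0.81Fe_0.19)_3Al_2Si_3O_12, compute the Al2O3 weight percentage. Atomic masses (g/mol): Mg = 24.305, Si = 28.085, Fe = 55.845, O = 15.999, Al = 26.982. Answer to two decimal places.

24.21 wt%

M((Mg_0.81Fe_0.19)_3Al_2Si_3O_12) = 421.100 g/mol; M(Al2O3) = 101.961 g/mol.
Moles Al2O3 per formula unit = 2 Al ÷ 2 = 1.0000.
Al2O3 fraction = (1.0000 × 101.961) / 421.100 = 101.961/421.100 = 0.2421.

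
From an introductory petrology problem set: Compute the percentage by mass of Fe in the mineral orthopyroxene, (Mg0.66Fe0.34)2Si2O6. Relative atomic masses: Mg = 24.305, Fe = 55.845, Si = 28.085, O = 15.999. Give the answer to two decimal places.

17.09 wt%

Molar mass of (Mg0.66Fe0.34)2Si2O6: 1.32×24.305 + 0.68×55.845 + 2×28.085 + 6×15.999 = 222.221 g/mol.
Mass of Fe per formula unit: 0.68 × 55.845 = 37.975 g.
Weight fraction Fe = 37.975 / 222.221 = 0.1709.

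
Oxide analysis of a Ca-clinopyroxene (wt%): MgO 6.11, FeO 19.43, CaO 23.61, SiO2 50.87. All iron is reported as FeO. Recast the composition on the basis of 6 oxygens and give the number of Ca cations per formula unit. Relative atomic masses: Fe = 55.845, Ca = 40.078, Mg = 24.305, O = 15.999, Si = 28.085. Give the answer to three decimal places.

0.996 Ca apfu

6.11 wt% MgO ÷ 40.304 g/mol = 0.15160 mol, giving 0.15160 Mg and 0.15160 O.
19.43 wt% FeO ÷ 71.844 g/mol = 0.27045 mol, giving 0.27045 Fe and 0.27045 O.
23.61 wt% CaO ÷ 56.077 g/mol = 0.42103 mol, giving 0.42103 Ca and 0.42103 O.
50.87 wt% SiO2 ÷ 60.083 g/mol = 0.84666 mol, giving 0.84666 Si and 1.69332 O.
Oxygen sums to 2.53640; scaling by 6/2.53640 = 2.36556 puts the formula on 6 O.
Ca: 0.42103 × 2.36556 = 0.996 atoms per formula unit.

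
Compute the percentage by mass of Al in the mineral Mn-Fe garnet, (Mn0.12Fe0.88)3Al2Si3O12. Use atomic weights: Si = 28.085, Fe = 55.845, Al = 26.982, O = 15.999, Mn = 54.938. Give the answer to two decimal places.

Molar mass of (Mn0.12Fe0.88)3Al2Si3O12: 0.36·54.938 + 2.64·55.845 + 2·26.982 + 3·28.085 + 12·15.999 = 497.415 g/mol.
Mass of Al per formula unit: 2 × 26.982 = 53.964 g.
Weight fraction Al = 53.964 / 497.415 = 0.1085.

10.85 wt%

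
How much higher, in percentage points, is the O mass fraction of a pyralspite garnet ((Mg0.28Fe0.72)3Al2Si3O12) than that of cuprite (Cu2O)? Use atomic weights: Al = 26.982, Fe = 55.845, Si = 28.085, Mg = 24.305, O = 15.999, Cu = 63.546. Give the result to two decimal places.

M((Mg0.28Fe0.72)3Al2Si3O12) = 471.248 g/mol, so wt% O = 191.988/471.248 × 100 = 40.74%.
M(Cu2O) = 143.091 g/mol, so wt% O = 15.999/143.091 × 100 = 11.18%.
40.74 − 11.18 = 29.56 pp.

29.56 percentage points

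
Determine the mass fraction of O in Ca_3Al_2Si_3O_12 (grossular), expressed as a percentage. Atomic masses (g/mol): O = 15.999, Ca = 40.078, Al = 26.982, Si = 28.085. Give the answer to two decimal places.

42.62 weight percent

M(Ca_3Al_2Si_3O_12) = 450.441 g/mol.
O contributes 12 × 15.999 = 191.988 g per mole.
191.988/450.441 = 0.4262 → 42.62%.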